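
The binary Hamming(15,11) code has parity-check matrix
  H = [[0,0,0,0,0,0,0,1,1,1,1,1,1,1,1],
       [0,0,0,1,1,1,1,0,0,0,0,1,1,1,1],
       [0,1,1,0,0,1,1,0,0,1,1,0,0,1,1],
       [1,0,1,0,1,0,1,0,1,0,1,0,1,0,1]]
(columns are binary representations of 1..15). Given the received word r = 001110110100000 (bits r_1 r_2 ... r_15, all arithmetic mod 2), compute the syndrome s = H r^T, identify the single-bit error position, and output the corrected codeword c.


s = (0, 1, 1, 1)^T, error position = 7, corrected codeword c = 001110010100000

Compute s = H r^T mod 2 one row at a time:
  s_1 = 1 + 0 + 1 + 0 + 0 + 0 + 0 + 0 = 2 ≡ 0 (mod 2).
  s_2 = 1 + 1 + 0 + 1 + 0 + 0 + 0 + 0 = 3 ≡ 1 (mod 2).
  s_3 = 0 + 1 + 0 + 1 + 1 + 0 + 0 + 0 = 3 ≡ 1 (mod 2).
  s_4 = 0 + 1 + 1 + 1 + 0 + 0 + 0 + 0 = 3 ≡ 1 (mod 2).
s = (0, 1, 1, 1)^T — this equals column 7 of H (binary 0111), so error is at position 7.
Correct: flip bit 7 of r = 001110110100000 to get c = 001110010100000.


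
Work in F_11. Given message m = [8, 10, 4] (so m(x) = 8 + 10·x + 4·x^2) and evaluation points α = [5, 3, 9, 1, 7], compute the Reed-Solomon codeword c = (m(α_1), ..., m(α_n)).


c = [4, 8, 4, 0, 10]

Message polynomial: m(x) = 8 + 10·x + 4·x^2 (mod 11).
For each evaluation point α_i, compute m(α_i) mod 11:
  α_1 = 5: Horner steps 4 → 8 → 4, so m(5) = 4.
  α_2 = 3: Horner steps 4 → 0 → 8, so m(3) = 8.
  α_3 = 9: Horner steps 4 → 2 → 4, so m(9) = 4.
  α_4 = 1: Horner steps 4 → 3 → 0, so m(1) = 0.
  α_5 = 7: Horner steps 4 → 5 → 10, so m(7) = 10.
Codeword c = [4, 8, 4, 0, 10] ∈ F_11^5.


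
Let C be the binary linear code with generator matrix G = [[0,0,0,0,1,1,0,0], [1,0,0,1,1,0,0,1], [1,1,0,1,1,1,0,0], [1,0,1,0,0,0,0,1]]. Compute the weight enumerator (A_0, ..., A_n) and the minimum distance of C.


Weight distribution: A_0 = 1, A_2 = 1, A_3 = 6, A_4 = 5, A_5 = 2, A_6 = 1. Minimum distance d = 2.

Enumerate all 2^4 = 16 messages m ∈ F_2^4.
For each, compute codeword c = mG in F_2^8, then tally its weight.
  m = 0000 → c = 00000000, weight = 0.
  m = 1000 → c = 00001100, weight = 2.
  m = 0100 → c = 10011001, weight = 4.
  m = 1100 → c = 10010101, weight = 4.
  m = 0010 → c = 11011100, weight = 5.
  m = 1010 → c = 11010000, weight = 3.
  m = 0110 → c = 01000101, weight = 3.
  m = 1110 → c = 01001001, weight = 3.
  m = 0001 → c = 10100001, weight = 3.
  m = 1001 → c = 10101101, weight = 5.
  m = 0101 → c = 00111000, weight = 3.
  m = 1101 → c = 00110100, weight = 3.
  m = 0011 → c = 01111101, weight = 6.
  m = 1011 → c = 01110001, weight = 4.
  m = 0111 → c = 11100100, weight = 4.
  m = 1111 → c = 11101000, weight = 4.
Tally weights:
  weight 0: 1 codewords.
  weight 2: 1 codewords.
  weight 3: 6 codewords.
  weight 4: 5 codewords.
  weight 5: 2 codewords.
  weight 6: 1 codewords.
Minimum distance d = smallest w > 0 with A_w > 0 = 2.
Sanity: Σ A_w = 16 = 2^4 = 16 ✓.


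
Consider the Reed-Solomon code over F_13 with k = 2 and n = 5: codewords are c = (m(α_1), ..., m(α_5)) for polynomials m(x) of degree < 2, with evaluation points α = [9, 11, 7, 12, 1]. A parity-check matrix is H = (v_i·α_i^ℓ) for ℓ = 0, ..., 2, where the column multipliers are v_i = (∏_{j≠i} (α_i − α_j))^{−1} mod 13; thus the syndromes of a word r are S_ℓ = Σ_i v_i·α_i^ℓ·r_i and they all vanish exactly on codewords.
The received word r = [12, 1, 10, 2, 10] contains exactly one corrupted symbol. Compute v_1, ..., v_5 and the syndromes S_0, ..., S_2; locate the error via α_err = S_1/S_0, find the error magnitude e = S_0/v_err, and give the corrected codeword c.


S = (3, 3, 3), error at position 5, error magnitude e = 6, c = [12, 1, 10, 2, 4].

Step 1: column multipliers v_i = (∏_{j≠i}(α_i − α_j))^{−1} mod 13.
  i = 1 (α = 9): (9−11)(9−7)(9−12)(9−1) = (−2)·2·(−3)·8 = 96 ≡ 5, so v_1 = 5^{−1} = 8 (mod 13).
  i = 2 (α = 11): (11−9)(11−7)(11−12)(11−1) = 2·4·(−1)·10 = −80 ≡ 11, so v_2 = 11^{−1} = 6 (mod 13).
  i = 3 (α = 7): (7−9)(7−11)(7−12)(7−1) = (−2)·(−4)·(−5)·6 = −240 ≡ 7, so v_3 = 7^{−1} = 2 (mod 13).
  i = 4 (α = 12): (12−9)(12−11)(12−7)(12−1) = 3·1·5·11 = 165 ≡ 9, so v_4 = 9^{−1} = 3 (mod 13).
  i = 5 (α = 1): (1−9)(1−11)(1−7)(1−12) = (−8)·(−10)·(−6)·(−11) = 5280 ≡ 2, so v_5 = 2^{−1} = 7 (mod 13).
  v = [8, 6, 2, 3, 7].
Step 2: syndromes of r = [12, 1, 10, 2, 10] (all sums mod 13).
  S_0 = Σ v_i r_i = 8·12 + 6·1 + 2·10 + 3·2 + 7·10 = 198 ≡ 3.
  S_1 = Σ v_i α_i r_i = 8·9·12 + 6·11·1 + 2·7·10 + 3·12·2 + 7·1·10 = 1212 ≡ 3.
  α_i^2 mod 13 = [3, 4, 10, 1, 1].
  S_2 = Σ v_i α_i^2 r_i = 8·3·12 + 6·4·1 + 2·10·10 + 3·1·2 + 7·1·10 = 588 ≡ 3.
  S = (3, 3, 3) ≠ 0, so r is not a codeword (an error is present).
Step 3: locate the error. For a single error e at position i, S_ℓ = v_i·e·α_i^ℓ, so α_err = S_1/S_0.
  S_0^{−1} = 3^{−1} = 9 (mod 13), so α_err = 3·9 = 27 ≡ 1 = α_5. Error position i = 5.
  Consistency check: S_2/S_1 = 3·9 = 27 ≡ 1 = α_err ✓ (single-error assumption holds).
Step 4: error magnitude e = S_0/v_5 = S_0·∏_{j≠5}(α_5 − α_j) = 3·2 = 6 ≡ 6 (mod 13).
Step 5: correct position 5: c_5 = r_5 − e = 10 − 6 ≡ 4 (mod 13). Hence c = [12, 1, 10, 2, 4].
  Check: interpolating c through the α_i gives m(x) = 3 + 1·x (degree < 2) with m(α_i) = c_i for every i, so c is indeed a codeword.


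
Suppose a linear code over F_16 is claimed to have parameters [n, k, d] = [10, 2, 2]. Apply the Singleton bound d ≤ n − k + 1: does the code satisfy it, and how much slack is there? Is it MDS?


Singleton RHS = n − k + 1 = 9, slack = 7, bound satisfied, not MDS.

Singleton bound: d ≤ n − k + 1.
Here n = 10, k = 2, so n − k + 1 = 9.
Given d = 2, check d ≤ 9: YES.
Slack = (n − k + 1) − d = 7.
The code is NOT MDS (slack = 7 > 0).
Description: the claimed parameters are [10, 2, 2]_16; such a code would be non-MDS.


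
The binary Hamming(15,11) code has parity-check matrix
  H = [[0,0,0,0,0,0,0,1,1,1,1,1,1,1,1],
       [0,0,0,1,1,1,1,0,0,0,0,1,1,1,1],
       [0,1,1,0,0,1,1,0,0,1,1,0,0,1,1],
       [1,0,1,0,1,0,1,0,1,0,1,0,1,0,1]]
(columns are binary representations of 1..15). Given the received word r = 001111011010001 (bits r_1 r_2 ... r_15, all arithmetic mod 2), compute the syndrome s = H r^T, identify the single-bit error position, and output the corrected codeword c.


s = (0, 0, 0, 1)^T, error position = 1, corrected codeword c = 101111011010001

Compute s = H r^T mod 2 one row at a time:
  s_1 = 1 + 1 + 0 + 1 + 0 + 0 + 0 + 1 = 4 ≡ 0 (mod 2).
  s_2 = 1 + 1 + 1 + 0 + 0 + 0 + 0 + 1 = 4 ≡ 0 (mod 2).
  s_3 = 0 + 1 + 1 + 0 + 0 + 1 + 0 + 1 = 4 ≡ 0 (mod 2).
  s_4 = 0 + 1 + 1 + 0 + 1 + 1 + 0 + 1 = 5 ≡ 1 (mod 2).
s = (0, 0, 0, 1)^T — this equals column 1 of H (binary 0001), so error is at position 1.
Correct: flip bit 1 of r = 001111011010001 to get c = 101111011010001.


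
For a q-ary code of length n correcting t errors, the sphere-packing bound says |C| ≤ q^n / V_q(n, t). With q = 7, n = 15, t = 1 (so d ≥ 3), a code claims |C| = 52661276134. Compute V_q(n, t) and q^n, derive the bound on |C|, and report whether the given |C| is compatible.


V_q(n, t) = 91, q^n = 4747561509943, Hamming bound = 52171005603, |C| = 52661276134 > bound (violated).

Step 1: Compute V_q(n, t) = Σ_{j=0}^1 C(n, j) (q−1)^j.
  j = 0: C(15,0)·(6)^0 = 1·1 = 1.
  j = 1: C(15,1)·(6)^1 = 15·6 = 90.
  V_q(n, t) = 1 + 90 = 91.
Step 2: q^n = 7^15 = 4747561509943.
Step 3: Hamming bound ⌊q^n / V_q(n,t)⌋ = ⌊4747561509943/91⌋ = 52171005603.
Step 4: Compare |C| = 52661276134 to 52171005603: violated.
The claimed |C| lies above the Hamming bound, so no 7-ary code of length 15 with d ≥ 3 can have 52661276134 codewords.


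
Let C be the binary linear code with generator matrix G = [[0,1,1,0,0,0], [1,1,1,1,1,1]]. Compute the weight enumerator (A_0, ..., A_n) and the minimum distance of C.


Weight distribution: A_0 = 1, A_2 = 1, A_4 = 1, A_6 = 1. Minimum distance d = 2.

Enumerate all 2^2 = 4 messages m ∈ F_2^2.
For each, compute codeword c = mG in F_2^6, then tally its weight.
  m = 00 → c = 000000, weight = 0.
  m = 10 → c = 011000, weight = 2.
  m = 01 → c = 111111, weight = 6.
  m = 11 → c = 100111, weight = 4.
Tally weights:
  weight 0: 1 codewords.
  weight 2: 1 codewords.
  weight 4: 1 codewords.
  weight 6: 1 codewords.
Minimum distance d = smallest w > 0 with A_w > 0 = 2.
Sanity: Σ A_w = 4 = 2^2 = 4 ✓.


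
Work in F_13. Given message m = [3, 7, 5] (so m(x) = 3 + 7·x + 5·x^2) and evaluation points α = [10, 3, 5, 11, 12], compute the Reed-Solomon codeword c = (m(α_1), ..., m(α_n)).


c = [1, 4, 7, 9, 1]

Message polynomial: m(x) = 3 + 7·x + 5·x^2 (mod 13).
For each evaluation point α_i, compute m(α_i) mod 13:
  α_1 = 10: Horner steps 5 → 5 → 1, so m(10) = 1.
  α_2 = 3: Horner steps 5 → 9 → 4, so m(3) = 4.
  α_3 = 5: Horner steps 5 → 6 → 7, so m(5) = 7.
  α_4 = 11: Horner steps 5 → 10 → 9, so m(11) = 9.
  α_5 = 12: Horner steps 5 → 2 → 1, so m(12) = 1.
Codeword c = [1, 4, 7, 9, 1] ∈ F_13^5.


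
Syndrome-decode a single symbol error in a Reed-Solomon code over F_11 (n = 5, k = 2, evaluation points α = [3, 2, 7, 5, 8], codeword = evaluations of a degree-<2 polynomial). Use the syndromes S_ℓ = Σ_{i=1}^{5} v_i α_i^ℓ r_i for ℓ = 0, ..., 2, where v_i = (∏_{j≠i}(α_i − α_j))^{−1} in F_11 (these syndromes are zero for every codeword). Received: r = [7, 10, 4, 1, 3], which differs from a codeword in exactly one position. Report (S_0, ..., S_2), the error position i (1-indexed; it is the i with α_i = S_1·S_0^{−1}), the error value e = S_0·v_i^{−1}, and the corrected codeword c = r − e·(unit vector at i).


S = (5, 2, 3), error at position 3, error magnitude e = 9, c = [7, 10, 6, 1, 3].

Step 1: column multipliers v_i = (∏_{j≠i}(α_i − α_j))^{−1} mod 11.
  i = 1 (α = 3): (3−2)(3−7)(3−5)(3−8) = 1·(−4)·(−2)·(−5) = −40 ≡ 4, so v_1 = 4^{−1} = 3 (mod 11).
  i = 2 (α = 2): (2−3)(2−7)(2−5)(2−8) = (−1)·(−5)·(−3)·(−6) = 90 ≡ 2, so v_2 = 2^{−1} = 6 (mod 11).
  i = 3 (α = 7): (7−3)(7−2)(7−5)(7−8) = 4·5·2·(−1) = −40 ≡ 4, so v_3 = 4^{−1} = 3 (mod 11).
  i = 4 (α = 5): (5−3)(5−2)(5−7)(5−8) = 2·3·(−2)·(−3) = 36 ≡ 3, so v_4 = 3^{−1} = 4 (mod 11).
  i = 5 (α = 8): (8−3)(8−2)(8−7)(8−5) = 5·6·1·3 = 90 ≡ 2, so v_5 = 2^{−1} = 6 (mod 11).
  v = [3, 6, 3, 4, 6].
Step 2: syndromes of r = [7, 10, 4, 1, 3] (all sums mod 11).
  S_0 = Σ v_i r_i = 3·7 + 6·10 + 3·4 + 4·1 + 6·3 = 115 ≡ 5.
  S_1 = Σ v_i α_i r_i = 3·3·7 + 6·2·10 + 3·7·4 + 4·5·1 + 6·8·3 = 431 ≡ 2.
  α_i^2 mod 11 = [9, 4, 5, 3, 9].
  S_2 = Σ v_i α_i^2 r_i = 3·9·7 + 6·4·10 + 3·5·4 + 4·3·1 + 6·9·3 = 663 ≡ 3.
  S = (5, 2, 3) ≠ 0, so r is not a codeword (an error is present).
Step 3: locate the error. For a single error e at position i, S_ℓ = v_i·e·α_i^ℓ, so α_err = S_1/S_0.
  S_0^{−1} = 5^{−1} = 9 (mod 11), so α_err = 2·9 = 18 ≡ 7 = α_3. Error position i = 3.
  Consistency check: S_2/S_1 = 3·6 = 18 ≡ 7 = α_err ✓ (single-error assumption holds).
Step 4: error magnitude e = S_0/v_3 = S_0·∏_{j≠3}(α_3 − α_j) = 5·4 = 20 ≡ 9 (mod 11).
Step 5: correct position 3: c_3 = r_3 − e = 4 − 9 ≡ 6 (mod 11). Hence c = [7, 10, 6, 1, 3].
  Check: interpolating c through the α_i gives m(x) = 5 + 8·x (degree < 2) with m(α_i) = c_i for every i, so c is indeed a codeword.


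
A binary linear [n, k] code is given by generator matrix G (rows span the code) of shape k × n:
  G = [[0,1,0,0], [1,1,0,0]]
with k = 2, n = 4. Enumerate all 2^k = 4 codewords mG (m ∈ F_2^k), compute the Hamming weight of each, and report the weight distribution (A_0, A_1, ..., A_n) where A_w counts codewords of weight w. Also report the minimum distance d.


Weight distribution: A_0 = 1, A_1 = 2, A_2 = 1. Minimum distance d = 1.

Enumerate all 2^2 = 4 messages m ∈ F_2^2.
For each, compute codeword c = mG in F_2^4, then tally its weight.
  m = 00 → c = 0000, weight = 0.
  m = 10 → c = 0100, weight = 1.
  m = 01 → c = 1100, weight = 2.
  m = 11 → c = 1000, weight = 1.
Tally weights:
  weight 0: 1 codewords.
  weight 1: 2 codewords.
  weight 2: 1 codewords.
Minimum distance d = smallest w > 0 with A_w > 0 = 1.
Sanity: Σ A_w = 4 = 2^2 = 4 ✓.


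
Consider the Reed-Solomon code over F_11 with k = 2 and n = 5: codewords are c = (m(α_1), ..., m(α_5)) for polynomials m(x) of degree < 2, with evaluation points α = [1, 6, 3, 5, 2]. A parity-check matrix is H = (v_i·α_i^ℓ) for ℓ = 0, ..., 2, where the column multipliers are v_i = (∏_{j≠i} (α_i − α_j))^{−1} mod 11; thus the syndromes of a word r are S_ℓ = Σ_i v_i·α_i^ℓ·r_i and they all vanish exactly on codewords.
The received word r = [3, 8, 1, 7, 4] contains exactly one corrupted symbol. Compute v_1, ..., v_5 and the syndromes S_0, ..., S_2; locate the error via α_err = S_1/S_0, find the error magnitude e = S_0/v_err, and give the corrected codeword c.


S = (7, 10, 8), error at position 3, error magnitude e = 7, c = [3, 8, 5, 7, 4].

Step 1: column multipliers v_i = (∏_{j≠i}(α_i − α_j))^{−1} mod 11.
  i = 1 (α = 1): (1−6)(1−3)(1−5)(1−2) = (−5)·(−2)·(−4)·(−1) = 40 ≡ 7, so v_1 = 7^{−1} = 8 (mod 11).
  i = 2 (α = 6): (6−1)(6−3)(6−5)(6−2) = 5·3·1·4 = 60 ≡ 5, so v_2 = 5^{−1} = 9 (mod 11).
  i = 3 (α = 3): (3−1)(3−6)(3−5)(3−2) = 2·(−3)·(−2)·1 = 12 ≡ 1, so v_3 = 1^{−1} = 1 (mod 11).
  i = 4 (α = 5): (5−1)(5−6)(5−3)(5−2) = 4·(−1)·2·3 = −24 ≡ 9, so v_4 = 9^{−1} = 5 (mod 11).
  i = 5 (α = 2): (2−1)(2−6)(2−3)(2−5) = 1·(−4)·(−1)·(−3) = −12 ≡ 10, so v_5 = 10^{−1} = 10 (mod 11).
  v = [8, 9, 1, 5, 10].
Step 2: syndromes of r = [3, 8, 1, 7, 4] (all sums mod 11).
  S_0 = Σ v_i r_i = 8·3 + 9·8 + 1·1 + 5·7 + 10·4 = 172 ≡ 7.
  S_1 = Σ v_i α_i r_i = 8·1·3 + 9·6·8 + 1·3·1 + 5·5·7 + 10·2·4 = 714 ≡ 10.
  α_i^2 mod 11 = [1, 3, 9, 3, 4].
  S_2 = Σ v_i α_i^2 r_i = 8·1·3 + 9·3·8 + 1·9·1 + 5·3·7 + 10·4·4 = 514 ≡ 8.
  S = (7, 10, 8) ≠ 0, so r is not a codeword (an error is present).
Step 3: locate the error. For a single error e at position i, S_ℓ = v_i·e·α_i^ℓ, so α_err = S_1/S_0.
  S_0^{−1} = 7^{−1} = 8 (mod 11), so α_err = 10·8 = 80 ≡ 3 = α_3. Error position i = 3.
  Consistency check: S_2/S_1 = 8·10 = 80 ≡ 3 = α_err ✓ (single-error assumption holds).
Step 4: error magnitude e = S_0/v_3 = S_0·∏_{j≠3}(α_3 − α_j) = 7·1 = 7 ≡ 7 (mod 11).
Step 5: correct position 3: c_3 = r_3 − e = 1 − 7 ≡ 5 (mod 11). Hence c = [3, 8, 5, 7, 4].
  Check: interpolating c through the α_i gives m(x) = 2 + 1·x (degree < 2) with m(α_i) = c_i for every i, so c is indeed a codeword.


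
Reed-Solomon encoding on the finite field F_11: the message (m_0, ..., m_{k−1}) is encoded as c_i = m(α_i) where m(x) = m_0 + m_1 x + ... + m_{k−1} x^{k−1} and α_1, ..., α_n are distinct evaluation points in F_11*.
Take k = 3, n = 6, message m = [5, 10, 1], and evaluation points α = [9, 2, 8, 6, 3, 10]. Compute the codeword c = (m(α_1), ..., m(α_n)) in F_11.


c = [0, 7, 6, 2, 0, 7]

Message polynomial: m(x) = 5 + 10·x + 1·x^2 (mod 11).
For each evaluation point α_i, compute m(α_i) mod 11:
  α_1 = 9: Horner steps 1 → 8 → 0, so m(9) = 0.
  α_2 = 2: Horner steps 1 → 1 → 7, so m(2) = 7.
  α_3 = 8: Horner steps 1 → 7 → 6, so m(8) = 6.
  α_4 = 6: Horner steps 1 → 5 → 2, so m(6) = 2.
  α_5 = 3: Horner steps 1 → 2 → 0, so m(3) = 0.
  α_6 = 10: Horner steps 1 → 9 → 7, so m(10) = 7.
Codeword c = [0, 7, 6, 2, 0, 7] ∈ F_11^6.


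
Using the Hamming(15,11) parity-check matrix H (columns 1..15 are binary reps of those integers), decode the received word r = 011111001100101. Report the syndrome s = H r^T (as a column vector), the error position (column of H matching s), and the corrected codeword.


s = (0, 1, 1, 1)^T, error position = 7, corrected codeword c = 011111101100101

Compute s = H r^T mod 2 one row at a time:
  s_1 = 0 + 1 + 1 + 0 + 0 + 1 + 0 + 1 = 4 ≡ 0 (mod 2).
  s_2 = 1 + 1 + 1 + 0 + 0 + 1 + 0 + 1 = 5 ≡ 1 (mod 2).
  s_3 = 1 + 1 + 1 + 0 + 1 + 0 + 0 + 1 = 5 ≡ 1 (mod 2).
  s_4 = 0 + 1 + 1 + 0 + 1 + 0 + 1 + 1 = 5 ≡ 1 (mod 2).
s = (0, 1, 1, 1)^T — this equals column 7 of H (binary 0111), so error is at position 7.
Correct: flip bit 7 of r = 011111001100101 to get c = 011111101100101.


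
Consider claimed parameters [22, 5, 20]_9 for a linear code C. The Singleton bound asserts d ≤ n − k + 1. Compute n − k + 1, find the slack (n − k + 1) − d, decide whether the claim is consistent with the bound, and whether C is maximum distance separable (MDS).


Singleton RHS = n − k + 1 = 18, slack = -2, bound violated (no such code; not MDS).

Singleton bound: d ≤ n − k + 1.
Here n = 22, k = 5, so n − k + 1 = 18.
Given d = 20, check d ≤ 18: NO.
Slack = (n − k + 1) − d = -2.
The slack is negative: d = 20 exceeds n − k + 1 = 18 by 2, so the Singleton bound is violated and no linear [22, 5, 20]_9 code can exist. In particular it is not MDS (MDS requires d = n − k + 1 exactly).
Description: the claimed parameters are [22, 5, 20]_9; such a code would be impossible (violates the Singleton bound).


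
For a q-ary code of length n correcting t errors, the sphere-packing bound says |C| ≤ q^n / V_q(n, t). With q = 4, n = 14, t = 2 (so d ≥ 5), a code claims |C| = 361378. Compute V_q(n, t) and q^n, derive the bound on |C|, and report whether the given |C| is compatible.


V_q(n, t) = 862, q^n = 268435456, Hamming bound = 311410, |C| = 361378 > bound (violated).

Step 1: Compute V_q(n, t) = Σ_{j=0}^2 C(n, j) (q−1)^j.
  j = 0: C(14,0)·(3)^0 = 1·1 = 1.
  j = 1: C(14,1)·(3)^1 = 14·3 = 42.
  j = 2: C(14,2)·(3)^2 = 91·9 = 819.
  V_q(n, t) = 1 + 42 + 819 = 862.
Step 2: q^n = 4^14 = 268435456.
Step 3: Hamming bound ⌊q^n / V_q(n,t)⌋ = ⌊268435456/862⌋ = 311410.
Step 4: Compare |C| = 361378 to 311410: violated.
The claimed |C| lies above the Hamming bound, so no 4-ary code of length 14 with d ≥ 5 can have 361378 codewords.


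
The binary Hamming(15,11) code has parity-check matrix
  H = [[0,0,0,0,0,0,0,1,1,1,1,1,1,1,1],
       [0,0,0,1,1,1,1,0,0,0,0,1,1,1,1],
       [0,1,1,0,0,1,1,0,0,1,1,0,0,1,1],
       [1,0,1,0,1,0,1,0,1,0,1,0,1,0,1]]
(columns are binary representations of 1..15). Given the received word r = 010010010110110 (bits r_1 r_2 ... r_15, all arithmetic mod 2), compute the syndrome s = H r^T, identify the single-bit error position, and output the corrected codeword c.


s = (1, 1, 0, 1)^T, error position = 13, corrected codeword c = 010010010110010

Compute s = H r^T mod 2 one row at a time:
  s_1 = 1 + 0 + 1 + 1 + 0 + 1 + 1 + 0 = 5 ≡ 1 (mod 2).
  s_2 = 0 + 1 + 0 + 0 + 0 + 1 + 1 + 0 = 3 ≡ 1 (mod 2).
  s_3 = 1 + 0 + 0 + 0 + 1 + 1 + 1 + 0 = 4 ≡ 0 (mod 2).
  s_4 = 0 + 0 + 1 + 0 + 0 + 1 + 1 + 0 = 3 ≡ 1 (mod 2).
s = (1, 1, 0, 1)^T — this equals column 13 of H (binary 1101), so error is at position 13.
Correct: flip bit 13 of r = 010010010110110 to get c = 010010010110010.


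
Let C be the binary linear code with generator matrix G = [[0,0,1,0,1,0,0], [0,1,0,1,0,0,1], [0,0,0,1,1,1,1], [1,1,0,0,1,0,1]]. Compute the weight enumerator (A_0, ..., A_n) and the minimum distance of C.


Weight distribution: A_0 = 1, A_2 = 1, A_3 = 6, A_4 = 5, A_5 = 2, A_6 = 1. Minimum distance d = 2.

Enumerate all 2^4 = 16 messages m ∈ F_2^4.
For each, compute codeword c = mG in F_2^7, then tally its weight.
  m = 0000 → c = 0000000, weight = 0.
  m = 1000 → c = 0010100, weight = 2.
  m = 0100 → c = 0101001, weight = 3.
  m = 1100 → c = 0111101, weight = 5.
  m = 0010 → c = 0001111, weight = 4.
  m = 1010 → c = 0011011, weight = 4.
  m = 0110 → c = 0100110, weight = 3.
  m = 1110 → c = 0110010, weight = 3.
  m = 0001 → c = 1100101, weight = 4.
  m = 1001 → c = 1110001, weight = 4.
  m = 0101 → c = 1001100, weight = 3.
  m = 1101 → c = 1011000, weight = 3.
  m = 0011 → c = 1101010, weight = 4.
  m = 1011 → c = 1111110, weight = 6.
  m = 0111 → c = 1000011, weight = 3.
  m = 1111 → c = 1010111, weight = 5.
Tally weights:
  weight 0: 1 codewords.
  weight 2: 1 codewords.
  weight 3: 6 codewords.
  weight 4: 5 codewords.
  weight 5: 2 codewords.
  weight 6: 1 codewords.
Minimum distance d = smallest w > 0 with A_w > 0 = 2.
Sanity: Σ A_w = 16 = 2^4 = 16 ✓.


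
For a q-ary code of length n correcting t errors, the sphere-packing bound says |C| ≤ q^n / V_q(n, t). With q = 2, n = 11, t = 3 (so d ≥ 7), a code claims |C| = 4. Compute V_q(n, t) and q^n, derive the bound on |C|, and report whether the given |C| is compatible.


V_q(n, t) = 232, q^n = 2048, Hamming bound = 8, |C| = 4 ≤ bound (satisfied).

Step 1: Compute V_q(n, t) = Σ_{j=0}^3 C(n, j) (q−1)^j.
  j = 0: C(11,0)·(1)^0 = 1·1 = 1.
  j = 1: C(11,1)·(1)^1 = 11·1 = 11.
  j = 2: C(11,2)·(1)^2 = 55·1 = 55.
  j = 3: C(11,3)·(1)^3 = 165·1 = 165.
  V_q(n, t) = 1 + 11 + 55 + 165 = 232.
Step 2: q^n = 2^11 = 2048.
Step 3: Hamming bound ⌊q^n / V_q(n,t)⌋ = ⌊2048/232⌋ = 8.
Step 4: Compare |C| = 4 to 8: satisfied.
The claimed |C| lies below the Hamming bound.


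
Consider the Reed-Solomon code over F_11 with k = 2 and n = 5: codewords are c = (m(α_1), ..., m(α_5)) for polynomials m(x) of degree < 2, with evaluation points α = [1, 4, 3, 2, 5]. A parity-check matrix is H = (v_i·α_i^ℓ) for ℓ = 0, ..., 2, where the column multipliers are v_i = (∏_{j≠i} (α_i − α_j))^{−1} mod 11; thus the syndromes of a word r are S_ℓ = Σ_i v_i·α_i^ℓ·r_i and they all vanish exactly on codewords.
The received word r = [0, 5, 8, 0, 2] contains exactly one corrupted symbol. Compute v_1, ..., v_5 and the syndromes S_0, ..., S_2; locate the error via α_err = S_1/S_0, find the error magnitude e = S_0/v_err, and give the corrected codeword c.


S = (4, 4, 4), error at position 1, error magnitude e = 8, c = [3, 5, 8, 0, 2].

Step 1: column multipliers v_i = (∏_{j≠i}(α_i − α_j))^{−1} mod 11.
  i = 1 (α = 1): (1−4)(1−3)(1−2)(1−5) = (−3)·(−2)·(−1)·(−4) = 24 ≡ 2, so v_1 = 2^{−1} = 6 (mod 11).
  i = 2 (α = 4): (4−1)(4−3)(4−2)(4−5) = 3·1·2·(−1) = −6 ≡ 5, so v_2 = 5^{−1} = 9 (mod 11).
  i = 3 (α = 3): (3−1)(3−4)(3−2)(3−5) = 2·(−1)·1·(−2) = 4 ≡ 4, so v_3 = 4^{−1} = 3 (mod 11).
  i = 4 (α = 2): (2−1)(2−4)(2−3)(2−5) = 1·(−2)·(−1)·(−3) = −6 ≡ 5, so v_4 = 5^{−1} = 9 (mod 11).
  i = 5 (α = 5): (5−1)(5−4)(5−3)(5−2) = 4·1·2·3 = 24 ≡ 2, so v_5 = 2^{−1} = 6 (mod 11).
  v = [6, 9, 3, 9, 6].
Step 2: syndromes of r = [0, 5, 8, 0, 2] (all sums mod 11).
  S_0 = Σ v_i r_i = 6·0 + 9·5 + 3·8 + 9·0 + 6·2 = 81 ≡ 4.
  S_1 = Σ v_i α_i r_i = 6·1·0 + 9·4·5 + 3·3·8 + 9·2·0 + 6·5·2 = 312 ≡ 4.
  α_i^2 mod 11 = [1, 5, 9, 4, 3].
  S_2 = Σ v_i α_i^2 r_i = 6·1·0 + 9·5·5 + 3·9·8 + 9·4·0 + 6·3·2 = 477 ≡ 4.
  S = (4, 4, 4) ≠ 0, so r is not a codeword (an error is present).
Step 3: locate the error. For a single error e at position i, S_ℓ = v_i·e·α_i^ℓ, so α_err = S_1/S_0.
  S_0^{−1} = 4^{−1} = 3 (mod 11), so α_err = 4·3 = 12 ≡ 1 = α_1. Error position i = 1.
  Consistency check: S_2/S_1 = 4·3 = 12 ≡ 1 = α_err ✓ (single-error assumption holds).
Step 4: error magnitude e = S_0/v_1 = S_0·∏_{j≠1}(α_1 − α_j) = 4·2 = 8 ≡ 8 (mod 11).
Step 5: correct position 1: c_1 = r_1 − e = 0 − 8 ≡ 3 (mod 11). Hence c = [3, 5, 8, 0, 2].
  Check: interpolating c through the α_i gives m(x) = 6 + 8·x (degree < 2) with m(α_i) = c_i for every i, so c is indeed a codeword.


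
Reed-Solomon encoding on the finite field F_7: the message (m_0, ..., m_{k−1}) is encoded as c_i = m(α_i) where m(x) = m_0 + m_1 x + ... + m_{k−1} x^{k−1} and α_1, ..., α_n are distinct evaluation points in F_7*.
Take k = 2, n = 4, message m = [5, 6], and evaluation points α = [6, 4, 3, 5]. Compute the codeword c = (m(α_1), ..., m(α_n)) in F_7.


c = [6, 1, 2, 0]

Message polynomial: m(x) = 5 + 6·x (mod 7).
For each evaluation point α_i, compute m(α_i) mod 7:
  α_1 = 6: Horner steps 6 → 6, so m(6) = 6.
  α_2 = 4: Horner steps 6 → 1, so m(4) = 1.
  α_3 = 3: Horner steps 6 → 2, so m(3) = 2.
  α_4 = 5: Horner steps 6 → 0, so m(5) = 0.
Codeword c = [6, 1, 2, 0] ∈ F_7^4.


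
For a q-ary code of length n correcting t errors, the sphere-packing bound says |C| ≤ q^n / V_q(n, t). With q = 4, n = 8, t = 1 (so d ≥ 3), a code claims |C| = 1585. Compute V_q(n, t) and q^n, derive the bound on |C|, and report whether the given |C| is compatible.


V_q(n, t) = 25, q^n = 65536, Hamming bound = 2621, |C| = 1585 ≤ bound (satisfied).

Step 1: Compute V_q(n, t) = Σ_{j=0}^1 C(n, j) (q−1)^j.
  j = 0: C(8,0)·(3)^0 = 1·1 = 1.
  j = 1: C(8,1)·(3)^1 = 8·3 = 24.
  V_q(n, t) = 1 + 24 = 25.
Step 2: q^n = 4^8 = 65536.
Step 3: Hamming bound ⌊q^n / V_q(n,t)⌋ = ⌊65536/25⌋ = 2621.
Step 4: Compare |C| = 1585 to 2621: satisfied.
The claimed |C| lies below the Hamming bound.


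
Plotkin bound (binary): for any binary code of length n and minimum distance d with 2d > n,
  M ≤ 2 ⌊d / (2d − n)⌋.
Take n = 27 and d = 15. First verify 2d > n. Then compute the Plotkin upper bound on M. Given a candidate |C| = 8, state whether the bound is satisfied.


Plotkin bound M ≤ 10; given |C| = 8 ≤ bound (satisfied).

Check applicability: 2d = 30, n = 27.
2d − n = 3 > 0, so Plotkin applies.
Compute d/(2d−n) = 15/3 ≈ 5.0000.
⌊d/(2d−n)⌋ = 5.
Plotkin bound: M ≤ 2·5 = 10.
Given |C| = 8, check: satisfied.
This |C| is below the Plotkin bound.


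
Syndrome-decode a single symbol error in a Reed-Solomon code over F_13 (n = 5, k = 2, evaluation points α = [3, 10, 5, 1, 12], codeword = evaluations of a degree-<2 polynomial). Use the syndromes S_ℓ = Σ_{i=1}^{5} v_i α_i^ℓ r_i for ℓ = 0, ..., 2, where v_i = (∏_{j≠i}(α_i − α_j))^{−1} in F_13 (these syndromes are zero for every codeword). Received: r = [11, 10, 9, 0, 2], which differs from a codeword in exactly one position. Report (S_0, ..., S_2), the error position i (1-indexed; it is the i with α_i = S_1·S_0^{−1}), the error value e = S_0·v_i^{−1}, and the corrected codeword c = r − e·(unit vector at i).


S = (12, 3, 4), error at position 2, error magnitude e = 6, c = [11, 4, 9, 0, 2].

Step 1: column multipliers v_i = (∏_{j≠i}(α_i − α_j))^{−1} mod 13.
  i = 1 (α = 3): (3−10)(3−5)(3−1)(3−12) = (−7)·(−2)·2·(−9) = −252 ≡ 8, so v_1 = 8^{−1} = 5 (mod 13).
  i = 2 (α = 10): (10−3)(10−5)(10−1)(10−12) = 7·5·9·(−2) = −630 ≡ 7, so v_2 = 7^{−1} = 2 (mod 13).
  i = 3 (α = 5): (5−3)(5−10)(5−1)(5−12) = 2·(−5)·4·(−7) = 280 ≡ 7, so v_3 = 7^{−1} = 2 (mod 13).
  i = 4 (α = 1): (1−3)(1−10)(1−5)(1−12) = (−2)·(−9)·(−4)·(−11) = 792 ≡ 12, so v_4 = 12^{−1} = 12 (mod 13).
  i = 5 (α = 12): (12−3)(12−10)(12−5)(12−1) = 9·2·7·11 = 1386 ≡ 8, so v_5 = 8^{−1} = 5 (mod 13).
  v = [5, 2, 2, 12, 5].
Step 2: syndromes of r = [11, 10, 9, 0, 2] (all sums mod 13).
  S_0 = Σ v_i r_i = 5·11 + 2·10 + 2·9 + 12·0 + 5·2 = 103 ≡ 12.
  S_1 = Σ v_i α_i r_i = 5·3·11 + 2·10·10 + 2·5·9 + 12·1·0 + 5·12·2 = 575 ≡ 3.
  α_i^2 mod 13 = [9, 9, 12, 1, 1].
  S_2 = Σ v_i α_i^2 r_i = 5·9·11 + 2·9·10 + 2·12·9 + 12·1·0 + 5·1·2 = 901 ≡ 4.
  S = (12, 3, 4) ≠ 0, so r is not a codeword (an error is present).
Step 3: locate the error. For a single error e at position i, S_ℓ = v_i·e·α_i^ℓ, so α_err = S_1/S_0.
  S_0^{−1} = 12^{−1} = 12 (mod 13), so α_err = 3·12 = 36 ≡ 10 = α_2. Error position i = 2.
  Consistency check: S_2/S_1 = 4·9 = 36 ≡ 10 = α_err ✓ (single-error assumption holds).
Step 4: error magnitude e = S_0/v_2 = S_0·∏_{j≠2}(α_2 − α_j) = 12·7 = 84 ≡ 6 (mod 13).
Step 5: correct position 2: c_2 = r_2 − e = 10 − 6 ≡ 4 (mod 13). Hence c = [11, 4, 9, 0, 2].
  Check: interpolating c through the α_i gives m(x) = 1 + 12·x (degree < 2) with m(α_i) = c_i for every i, so c is indeed a codeword.


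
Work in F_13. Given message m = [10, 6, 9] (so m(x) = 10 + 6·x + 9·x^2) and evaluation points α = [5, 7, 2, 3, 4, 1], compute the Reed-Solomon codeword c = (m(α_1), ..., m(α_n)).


c = [5, 12, 6, 5, 9, 12]

Message polynomial: m(x) = 10 + 6·x + 9·x^2 (mod 13).
For each evaluation point α_i, compute m(α_i) mod 13:
  α_1 = 5: Horner steps 9 → 12 → 5, so m(5) = 5.
  α_2 = 7: Horner steps 9 → 4 → 12, so m(7) = 12.
  α_3 = 2: Horner steps 9 → 11 → 6, so m(2) = 6.
  α_4 = 3: Horner steps 9 → 7 → 5, so m(3) = 5.
  α_5 = 4: Horner steps 9 → 3 → 9, so m(4) = 9.
  α_6 = 1: Horner steps 9 → 2 → 12, so m(1) = 12.
Codeword c = [5, 12, 6, 5, 9, 12] ∈ F_13^6.


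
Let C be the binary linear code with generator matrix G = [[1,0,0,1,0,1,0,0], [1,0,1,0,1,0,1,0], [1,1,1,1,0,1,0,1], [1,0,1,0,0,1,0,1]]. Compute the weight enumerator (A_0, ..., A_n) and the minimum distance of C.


Weight distribution: A_0 = 1, A_2 = 1, A_3 = 4, A_4 = 3, A_5 = 4, A_6 = 3. Minimum distance d = 2.

Enumerate all 2^4 = 16 messages m ∈ F_2^4.
For each, compute codeword c = mG in F_2^8, then tally its weight.
  m = 0000 → c = 00000000, weight = 0.
  m = 1000 → c = 10010100, weight = 3.
  m = 0100 → c = 10101010, weight = 4.
  m = 1100 → c = 00111110, weight = 5.
  m = 0010 → c = 11110101, weight = 6.
  m = 1010 → c = 01100001, weight = 3.
  m = 0110 → c = 01011111, weight = 6.
  m = 1110 → c = 11001011, weight = 5.
  m = 0001 → c = 10100101, weight = 4.
  m = 1001 → c = 00110001, weight = 3.
  m = 0101 → c = 00001111, weight = 4.
  m = 1101 → c = 10011011, weight = 5.
  m = 0011 → c = 01010000, weight = 2.
  m = 1011 → c = 11000100, weight = 3.
  m = 0111 → c = 11111010, weight = 6.
  m = 1111 → c = 01101110, weight = 5.
Tally weights:
  weight 0: 1 codewords.
  weight 2: 1 codewords.
  weight 3: 4 codewords.
  weight 4: 3 codewords.
  weight 5: 4 codewords.
  weight 6: 3 codewords.
Minimum distance d = smallest w > 0 with A_w > 0 = 2.
Sanity: Σ A_w = 16 = 2^4 = 16 ✓.


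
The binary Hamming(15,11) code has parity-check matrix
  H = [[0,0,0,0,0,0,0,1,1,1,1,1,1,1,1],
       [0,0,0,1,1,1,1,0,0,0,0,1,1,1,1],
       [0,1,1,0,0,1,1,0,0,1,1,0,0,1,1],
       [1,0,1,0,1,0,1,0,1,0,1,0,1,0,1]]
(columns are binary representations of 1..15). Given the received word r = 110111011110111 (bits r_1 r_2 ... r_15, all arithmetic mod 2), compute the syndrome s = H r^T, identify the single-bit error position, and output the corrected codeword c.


s = (1, 0, 0, 0)^T, error position = 8, corrected codeword c = 110111001110111

Compute s = H r^T mod 2 one row at a time:
  s_1 = 1 + 1 + 1 + 1 + 0 + 1 + 1 + 1 = 7 ≡ 1 (mod 2).
  s_2 = 1 + 1 + 1 + 0 + 0 + 1 + 1 + 1 = 6 ≡ 0 (mod 2).
  s_3 = 1 + 0 + 1 + 0 + 1 + 1 + 1 + 1 = 6 ≡ 0 (mod 2).
  s_4 = 1 + 0 + 1 + 0 + 1 + 1 + 1 + 1 = 6 ≡ 0 (mod 2).
s = (1, 0, 0, 0)^T — this equals column 8 of H (binary 1000), so error is at position 8.
Correct: flip bit 8 of r = 110111011110111 to get c = 110111001110111.


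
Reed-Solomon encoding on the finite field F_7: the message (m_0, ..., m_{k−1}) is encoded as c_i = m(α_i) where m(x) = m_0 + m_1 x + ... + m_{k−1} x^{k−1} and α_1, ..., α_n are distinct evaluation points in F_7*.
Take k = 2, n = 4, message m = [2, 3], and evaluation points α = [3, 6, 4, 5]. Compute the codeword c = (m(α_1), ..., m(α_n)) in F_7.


c = [4, 6, 0, 3]

Message polynomial: m(x) = 2 + 3·x (mod 7).
For each evaluation point α_i, compute m(α_i) mod 7:
  α_1 = 3: Horner steps 3 → 4, so m(3) = 4.
  α_2 = 6: Horner steps 3 → 6, so m(6) = 6.
  α_3 = 4: Horner steps 3 → 0, so m(4) = 0.
  α_4 = 5: Horner steps 3 → 3, so m(5) = 3.
Codeword c = [4, 6, 0, 3] ∈ F_7^4.


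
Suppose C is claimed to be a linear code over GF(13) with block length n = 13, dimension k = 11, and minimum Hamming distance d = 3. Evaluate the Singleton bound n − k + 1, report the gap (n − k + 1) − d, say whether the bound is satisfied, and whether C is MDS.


Singleton RHS = n − k + 1 = 3, slack = 0, bound satisfied, MDS.

Singleton bound: d ≤ n − k + 1.
Here n = 13, k = 11, so n − k + 1 = 3.
Given d = 3, check d ≤ 3: YES.
Slack = (n − k + 1) − d = 0.
The code is MDS (slack = 0).
Description: the claimed parameters are [13, 11, 3]_13; such a code would be MDS (meets Singleton bound).


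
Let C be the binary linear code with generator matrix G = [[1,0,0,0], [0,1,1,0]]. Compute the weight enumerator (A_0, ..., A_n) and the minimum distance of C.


Weight distribution: A_0 = 1, A_1 = 1, A_2 = 1, A_3 = 1. Minimum distance d = 1.

Enumerate all 2^2 = 4 messages m ∈ F_2^2.
For each, compute codeword c = mG in F_2^4, then tally its weight.
  m = 00 → c = 0000, weight = 0.
  m = 10 → c = 1000, weight = 1.
  m = 01 → c = 0110, weight = 2.
  m = 11 → c = 1110, weight = 3.
Tally weights:
  weight 0: 1 codewords.
  weight 1: 1 codewords.
  weight 2: 1 codewords.
  weight 3: 1 codewords.
Minimum distance d = smallest w > 0 with A_w > 0 = 1.
Sanity: Σ A_w = 4 = 2^2 = 4 ✓.


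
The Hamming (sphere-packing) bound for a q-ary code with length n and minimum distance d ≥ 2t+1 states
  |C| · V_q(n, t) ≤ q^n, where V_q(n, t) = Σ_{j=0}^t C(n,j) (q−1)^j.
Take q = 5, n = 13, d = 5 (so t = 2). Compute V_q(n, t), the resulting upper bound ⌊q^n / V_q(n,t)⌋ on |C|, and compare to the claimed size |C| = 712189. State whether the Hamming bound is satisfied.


V_q(n, t) = 1301, q^n = 1220703125, Hamming bound = 938280, |C| = 712189 ≤ bound (satisfied).

Step 1: Compute V_q(n, t) = Σ_{j=0}^2 C(n, j) (q−1)^j.
  j = 0: C(13,0)·(4)^0 = 1·1 = 1.
  j = 1: C(13,1)·(4)^1 = 13·4 = 52.
  j = 2: C(13,2)·(4)^2 = 78·16 = 1248.
  V_q(n, t) = 1 + 52 + 1248 = 1301.
Step 2: q^n = 5^13 = 1220703125.
Step 3: Hamming bound ⌊q^n / V_q(n,t)⌋ = ⌊1220703125/1301⌋ = 938280.
Step 4: Compare |C| = 712189 to 938280: satisfied.
The claimed |C| lies below the Hamming bound.


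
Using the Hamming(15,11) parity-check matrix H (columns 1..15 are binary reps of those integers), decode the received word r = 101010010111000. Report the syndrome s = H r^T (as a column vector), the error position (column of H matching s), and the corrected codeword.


s = (0, 0, 1, 0)^T, error position = 2, corrected codeword c = 111010010111000

Compute s = H r^T mod 2 one row at a time:
  s_1 = 1 + 0 + 1 + 1 + 1 + 0 + 0 + 0 = 4 ≡ 0 (mod 2).
  s_2 = 0 + 1 + 0 + 0 + 1 + 0 + 0 + 0 = 2 ≡ 0 (mod 2).
  s_3 = 0 + 1 + 0 + 0 + 1 + 1 + 0 + 0 = 3 ≡ 1 (mod 2).
  s_4 = 1 + 1 + 1 + 0 + 0 + 1 + 0 + 0 = 4 ≡ 0 (mod 2).
s = (0, 0, 1, 0)^T — this equals column 2 of H (binary 0010), so error is at position 2.
Correct: flip bit 2 of r = 101010010111000 to get c = 111010010111000.


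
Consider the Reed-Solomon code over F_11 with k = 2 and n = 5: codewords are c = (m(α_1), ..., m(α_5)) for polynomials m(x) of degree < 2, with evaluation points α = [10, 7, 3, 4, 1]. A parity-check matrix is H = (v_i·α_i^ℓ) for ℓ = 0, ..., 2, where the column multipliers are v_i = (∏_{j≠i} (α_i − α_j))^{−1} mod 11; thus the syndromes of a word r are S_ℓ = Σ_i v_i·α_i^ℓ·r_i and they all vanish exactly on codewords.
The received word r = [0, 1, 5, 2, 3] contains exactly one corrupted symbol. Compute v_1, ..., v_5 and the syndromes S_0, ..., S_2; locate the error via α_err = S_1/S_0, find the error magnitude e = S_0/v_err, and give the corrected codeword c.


S = (1, 3, 9), error at position 3, error magnitude e = 10, c = [0, 1, 6, 2, 3].

Step 1: column multipliers v_i = (∏_{j≠i}(α_i − α_j))^{−1} mod 11.
  i = 1 (α = 10): (10−7)(10−3)(10−4)(10−1) = 3·7·6·9 = 1134 ≡ 1, so v_1 = 1^{−1} = 1 (mod 11).
  i = 2 (α = 7): (7−10)(7−3)(7−4)(7−1) = (−3)·4·3·6 = −216 ≡ 4, so v_2 = 4^{−1} = 3 (mod 11).
  i = 3 (α = 3): (3−10)(3−7)(3−4)(3−1) = (−7)·(−4)·(−1)·2 = −56 ≡ 10, so v_3 = 10^{−1} = 10 (mod 11).
  i = 4 (α = 4): (4−10)(4−7)(4−3)(4−1) = (−6)·(−3)·1·3 = 54 ≡ 10, so v_4 = 10^{−1} = 10 (mod 11).
  i = 5 (α = 1): (1−10)(1−7)(1−3)(1−4) = (−9)·(−6)·(−2)·(−3) = 324 ≡ 5, so v_5 = 5^{−1} = 9 (mod 11).
  v = [1, 3, 10, 10, 9].
Step 2: syndromes of r = [0, 1, 5, 2, 3] (all sums mod 11).
  S_0 = Σ v_i r_i = 1·0 + 3·1 + 10·5 + 10·2 + 9·3 = 100 ≡ 1.
  S_1 = Σ v_i α_i r_i = 1·10·0 + 3·7·1 + 10·3·5 + 10·4·2 + 9·1·3 = 278 ≡ 3.
  α_i^2 mod 11 = [1, 5, 9, 5, 1].
  S_2 = Σ v_i α_i^2 r_i = 1·1·0 + 3·5·1 + 10·9·5 + 10·5·2 + 9·1·3 = 592 ≡ 9.
  S = (1, 3, 9) ≠ 0, so r is not a codeword (an error is present).
Step 3: locate the error. For a single error e at position i, S_ℓ = v_i·e·α_i^ℓ, so α_err = S_1/S_0.
  S_0^{−1} = 1^{−1} = 1 (mod 11), so α_err = 3·1 = 3 ≡ 3 = α_3. Error position i = 3.
  Consistency check: S_2/S_1 = 9·4 = 36 ≡ 3 = α_err ✓ (single-error assumption holds).
Step 4: error magnitude e = S_0/v_3 = S_0·∏_{j≠3}(α_3 − α_j) = 1·10 = 10 ≡ 10 (mod 11).
Step 5: correct position 3: c_3 = r_3 − e = 5 − 10 ≡ 6 (mod 11). Hence c = [0, 1, 6, 2, 3].
  Check: interpolating c through the α_i gives m(x) = 7 + 7·x (degree < 2) with m(α_i) = c_i for every i, so c is indeed a codeword.


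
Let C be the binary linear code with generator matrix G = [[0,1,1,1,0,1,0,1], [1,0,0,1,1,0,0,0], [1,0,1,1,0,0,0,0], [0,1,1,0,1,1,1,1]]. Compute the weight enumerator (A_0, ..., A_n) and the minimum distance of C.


Weight distribution: A_0 = 1, A_2 = 2, A_3 = 4, A_4 = 3, A_5 = 2, A_6 = 2, A_7 = 2. Minimum distance d = 2.

Enumerate all 2^4 = 16 messages m ∈ F_2^4.
For each, compute codeword c = mG in F_2^8, then tally its weight.
  m = 0000 → c = 00000000, weight = 0.
  m = 1000 → c = 01110101, weight = 5.
  m = 0100 → c = 10011000, weight = 3.
  m = 1100 → c = 11101101, weight = 6.
  m = 0010 → c = 10110000, weight = 3.
  m = 1010 → c = 11000101, weight = 4.
  m = 0110 → c = 00101000, weight = 2.
  m = 1110 → c = 01011101, weight = 5.
  m = 0001 → c = 01101111, weight = 6.
  m = 1001 → c = 00011010, weight = 3.
  m = 0101 → c = 11110111, weight = 7.
  m = 1101 → c = 10000010, weight = 2.
  m = 0011 → c = 11011111, weight = 7.
  m = 1011 → c = 10101010, weight = 4.
  m = 0111 → c = 01000111, weight = 4.
  m = 1111 → c = 00110010, weight = 3.
Tally weights:
  weight 0: 1 codewords.
  weight 2: 2 codewords.
  weight 3: 4 codewords.
  weight 4: 3 codewords.
  weight 5: 2 codewords.
  weight 6: 2 codewords.
  weight 7: 2 codewords.
Minimum distance d = smallest w > 0 with A_w > 0 = 2.
Sanity: Σ A_w = 16 = 2^4 = 16 ✓.


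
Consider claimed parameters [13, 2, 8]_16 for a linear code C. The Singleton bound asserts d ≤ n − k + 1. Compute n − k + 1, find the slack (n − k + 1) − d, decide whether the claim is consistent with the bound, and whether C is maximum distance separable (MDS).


Singleton RHS = n − k + 1 = 12, slack = 4, bound satisfied, not MDS.

Singleton bound: d ≤ n − k + 1.
Here n = 13, k = 2, so n − k + 1 = 12.
Given d = 8, check d ≤ 12: YES.
Slack = (n − k + 1) − d = 4.
The code is NOT MDS (slack = 4 > 0).
Description: the claimed parameters are [13, 2, 8]_16; such a code would be non-MDS.


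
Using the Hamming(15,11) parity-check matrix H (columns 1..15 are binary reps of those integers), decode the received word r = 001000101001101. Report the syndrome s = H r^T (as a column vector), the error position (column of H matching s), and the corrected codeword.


s = (0, 0, 1, 1)^T, error position = 3, corrected codeword c = 000000101001101

Compute s = H r^T mod 2 one row at a time:
  s_1 = 0 + 1 + 0 + 0 + 1 + 1 + 0 + 1 = 4 ≡ 0 (mod 2).
  s_2 = 0 + 0 + 0 + 1 + 1 + 1 + 0 + 1 = 4 ≡ 0 (mod 2).
  s_3 = 0 + 1 + 0 + 1 + 0 + 0 + 0 + 1 = 3 ≡ 1 (mod 2).
  s_4 = 0 + 1 + 0 + 1 + 1 + 0 + 1 + 1 = 5 ≡ 1 (mod 2).
s = (0, 0, 1, 1)^T — this equals column 3 of H (binary 0011), so error is at position 3.
Correct: flip bit 3 of r = 001000101001101 to get c = 000000101001101.
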